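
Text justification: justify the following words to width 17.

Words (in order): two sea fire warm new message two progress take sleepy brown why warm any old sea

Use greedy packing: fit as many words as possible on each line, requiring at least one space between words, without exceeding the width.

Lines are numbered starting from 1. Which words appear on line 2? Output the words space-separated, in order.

Answer: new message two

Derivation:
Line 1: ['two', 'sea', 'fire', 'warm'] (min_width=17, slack=0)
Line 2: ['new', 'message', 'two'] (min_width=15, slack=2)
Line 3: ['progress', 'take'] (min_width=13, slack=4)
Line 4: ['sleepy', 'brown', 'why'] (min_width=16, slack=1)
Line 5: ['warm', 'any', 'old', 'sea'] (min_width=16, slack=1)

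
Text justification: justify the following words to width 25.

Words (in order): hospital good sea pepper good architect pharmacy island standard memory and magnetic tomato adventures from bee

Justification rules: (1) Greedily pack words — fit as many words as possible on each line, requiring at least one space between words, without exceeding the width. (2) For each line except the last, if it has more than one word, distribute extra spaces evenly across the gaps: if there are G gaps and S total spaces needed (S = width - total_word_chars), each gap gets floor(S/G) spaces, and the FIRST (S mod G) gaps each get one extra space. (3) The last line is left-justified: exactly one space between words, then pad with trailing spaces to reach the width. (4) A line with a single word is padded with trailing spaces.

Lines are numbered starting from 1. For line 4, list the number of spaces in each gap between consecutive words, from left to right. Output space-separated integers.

Answer: 4 4

Derivation:
Line 1: ['hospital', 'good', 'sea', 'pepper'] (min_width=24, slack=1)
Line 2: ['good', 'architect', 'pharmacy'] (min_width=23, slack=2)
Line 3: ['island', 'standard', 'memory'] (min_width=22, slack=3)
Line 4: ['and', 'magnetic', 'tomato'] (min_width=19, slack=6)
Line 5: ['adventures', 'from', 'bee'] (min_width=19, slack=6)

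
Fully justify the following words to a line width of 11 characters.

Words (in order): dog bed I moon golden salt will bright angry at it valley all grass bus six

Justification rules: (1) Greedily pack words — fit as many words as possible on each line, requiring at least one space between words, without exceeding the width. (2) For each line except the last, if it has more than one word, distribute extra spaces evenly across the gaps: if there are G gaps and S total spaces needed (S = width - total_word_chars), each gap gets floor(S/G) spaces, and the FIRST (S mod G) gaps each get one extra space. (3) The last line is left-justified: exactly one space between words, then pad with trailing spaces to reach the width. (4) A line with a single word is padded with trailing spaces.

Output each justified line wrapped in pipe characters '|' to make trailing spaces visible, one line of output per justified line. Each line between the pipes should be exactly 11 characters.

Line 1: ['dog', 'bed', 'I'] (min_width=9, slack=2)
Line 2: ['moon', 'golden'] (min_width=11, slack=0)
Line 3: ['salt', 'will'] (min_width=9, slack=2)
Line 4: ['bright'] (min_width=6, slack=5)
Line 5: ['angry', 'at', 'it'] (min_width=11, slack=0)
Line 6: ['valley', 'all'] (min_width=10, slack=1)
Line 7: ['grass', 'bus'] (min_width=9, slack=2)
Line 8: ['six'] (min_width=3, slack=8)

Answer: |dog  bed  I|
|moon golden|
|salt   will|
|bright     |
|angry at it|
|valley  all|
|grass   bus|
|six        |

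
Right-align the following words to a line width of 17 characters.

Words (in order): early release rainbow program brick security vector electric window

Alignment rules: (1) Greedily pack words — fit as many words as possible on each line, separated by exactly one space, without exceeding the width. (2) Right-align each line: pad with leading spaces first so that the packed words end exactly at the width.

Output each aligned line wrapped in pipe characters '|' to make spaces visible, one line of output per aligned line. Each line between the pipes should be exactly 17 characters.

Line 1: ['early', 'release'] (min_width=13, slack=4)
Line 2: ['rainbow', 'program'] (min_width=15, slack=2)
Line 3: ['brick', 'security'] (min_width=14, slack=3)
Line 4: ['vector', 'electric'] (min_width=15, slack=2)
Line 5: ['window'] (min_width=6, slack=11)

Answer: |    early release|
|  rainbow program|
|   brick security|
|  vector electric|
|           window|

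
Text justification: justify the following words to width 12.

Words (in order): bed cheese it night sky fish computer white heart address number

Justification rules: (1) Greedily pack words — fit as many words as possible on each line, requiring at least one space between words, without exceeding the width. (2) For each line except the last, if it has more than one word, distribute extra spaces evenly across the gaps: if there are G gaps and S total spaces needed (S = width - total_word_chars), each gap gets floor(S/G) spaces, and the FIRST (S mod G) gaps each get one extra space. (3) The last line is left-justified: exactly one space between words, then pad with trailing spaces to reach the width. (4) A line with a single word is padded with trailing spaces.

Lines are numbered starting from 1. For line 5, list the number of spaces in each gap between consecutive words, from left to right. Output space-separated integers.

Line 1: ['bed', 'cheese'] (min_width=10, slack=2)
Line 2: ['it', 'night', 'sky'] (min_width=12, slack=0)
Line 3: ['fish'] (min_width=4, slack=8)
Line 4: ['computer'] (min_width=8, slack=4)
Line 5: ['white', 'heart'] (min_width=11, slack=1)
Line 6: ['address'] (min_width=7, slack=5)
Line 7: ['number'] (min_width=6, slack=6)

Answer: 2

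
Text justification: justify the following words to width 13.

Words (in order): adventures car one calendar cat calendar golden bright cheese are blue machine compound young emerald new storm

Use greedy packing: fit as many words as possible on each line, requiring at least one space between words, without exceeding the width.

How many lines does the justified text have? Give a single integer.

Line 1: ['adventures'] (min_width=10, slack=3)
Line 2: ['car', 'one'] (min_width=7, slack=6)
Line 3: ['calendar', 'cat'] (min_width=12, slack=1)
Line 4: ['calendar'] (min_width=8, slack=5)
Line 5: ['golden', 'bright'] (min_width=13, slack=0)
Line 6: ['cheese', 'are'] (min_width=10, slack=3)
Line 7: ['blue', 'machine'] (min_width=12, slack=1)
Line 8: ['compound'] (min_width=8, slack=5)
Line 9: ['young', 'emerald'] (min_width=13, slack=0)
Line 10: ['new', 'storm'] (min_width=9, slack=4)
Total lines: 10

Answer: 10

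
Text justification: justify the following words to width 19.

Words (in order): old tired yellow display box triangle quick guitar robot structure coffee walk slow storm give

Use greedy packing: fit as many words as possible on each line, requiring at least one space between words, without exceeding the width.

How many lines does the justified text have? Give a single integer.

Line 1: ['old', 'tired', 'yellow'] (min_width=16, slack=3)
Line 2: ['display', 'box'] (min_width=11, slack=8)
Line 3: ['triangle', 'quick'] (min_width=14, slack=5)
Line 4: ['guitar', 'robot'] (min_width=12, slack=7)
Line 5: ['structure', 'coffee'] (min_width=16, slack=3)
Line 6: ['walk', 'slow', 'storm'] (min_width=15, slack=4)
Line 7: ['give'] (min_width=4, slack=15)
Total lines: 7

Answer: 7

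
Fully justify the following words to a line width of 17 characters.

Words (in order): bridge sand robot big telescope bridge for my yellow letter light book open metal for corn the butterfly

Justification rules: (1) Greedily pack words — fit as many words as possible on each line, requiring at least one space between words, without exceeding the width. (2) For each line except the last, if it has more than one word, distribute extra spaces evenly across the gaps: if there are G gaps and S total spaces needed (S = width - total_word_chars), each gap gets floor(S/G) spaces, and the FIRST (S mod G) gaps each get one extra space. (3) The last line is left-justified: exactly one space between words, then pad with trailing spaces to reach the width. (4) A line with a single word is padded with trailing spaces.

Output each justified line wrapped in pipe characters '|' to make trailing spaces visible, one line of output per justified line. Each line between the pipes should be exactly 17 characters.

Answer: |bridge sand robot|
|big     telescope|
|bridge   for   my|
|yellow     letter|
|light  book  open|
|metal   for  corn|
|the butterfly    |

Derivation:
Line 1: ['bridge', 'sand', 'robot'] (min_width=17, slack=0)
Line 2: ['big', 'telescope'] (min_width=13, slack=4)
Line 3: ['bridge', 'for', 'my'] (min_width=13, slack=4)
Line 4: ['yellow', 'letter'] (min_width=13, slack=4)
Line 5: ['light', 'book', 'open'] (min_width=15, slack=2)
Line 6: ['metal', 'for', 'corn'] (min_width=14, slack=3)
Line 7: ['the', 'butterfly'] (min_width=13, slack=4)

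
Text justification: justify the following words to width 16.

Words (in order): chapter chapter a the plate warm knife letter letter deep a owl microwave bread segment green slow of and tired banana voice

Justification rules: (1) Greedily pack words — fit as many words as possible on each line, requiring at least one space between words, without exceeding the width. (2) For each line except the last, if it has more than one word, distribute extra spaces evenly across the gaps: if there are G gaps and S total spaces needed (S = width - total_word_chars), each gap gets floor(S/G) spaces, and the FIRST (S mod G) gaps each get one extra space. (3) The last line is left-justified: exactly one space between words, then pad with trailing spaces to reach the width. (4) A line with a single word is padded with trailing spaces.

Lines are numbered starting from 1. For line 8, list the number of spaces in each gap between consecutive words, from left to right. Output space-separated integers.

Answer: 1 1

Derivation:
Line 1: ['chapter', 'chapter'] (min_width=15, slack=1)
Line 2: ['a', 'the', 'plate', 'warm'] (min_width=16, slack=0)
Line 3: ['knife', 'letter'] (min_width=12, slack=4)
Line 4: ['letter', 'deep', 'a'] (min_width=13, slack=3)
Line 5: ['owl', 'microwave'] (min_width=13, slack=3)
Line 6: ['bread', 'segment'] (min_width=13, slack=3)
Line 7: ['green', 'slow', 'of'] (min_width=13, slack=3)
Line 8: ['and', 'tired', 'banana'] (min_width=16, slack=0)
Line 9: ['voice'] (min_width=5, slack=11)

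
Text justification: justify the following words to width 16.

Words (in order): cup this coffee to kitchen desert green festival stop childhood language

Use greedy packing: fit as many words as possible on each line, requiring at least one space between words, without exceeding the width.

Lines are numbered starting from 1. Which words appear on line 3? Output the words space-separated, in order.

Answer: desert green

Derivation:
Line 1: ['cup', 'this', 'coffee'] (min_width=15, slack=1)
Line 2: ['to', 'kitchen'] (min_width=10, slack=6)
Line 3: ['desert', 'green'] (min_width=12, slack=4)
Line 4: ['festival', 'stop'] (min_width=13, slack=3)
Line 5: ['childhood'] (min_width=9, slack=7)
Line 6: ['language'] (min_width=8, slack=8)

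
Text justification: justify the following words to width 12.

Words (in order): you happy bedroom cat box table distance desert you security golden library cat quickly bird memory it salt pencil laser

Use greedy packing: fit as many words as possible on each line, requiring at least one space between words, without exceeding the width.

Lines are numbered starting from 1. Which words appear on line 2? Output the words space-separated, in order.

Line 1: ['you', 'happy'] (min_width=9, slack=3)
Line 2: ['bedroom', 'cat'] (min_width=11, slack=1)
Line 3: ['box', 'table'] (min_width=9, slack=3)
Line 4: ['distance'] (min_width=8, slack=4)
Line 5: ['desert', 'you'] (min_width=10, slack=2)
Line 6: ['security'] (min_width=8, slack=4)
Line 7: ['golden'] (min_width=6, slack=6)
Line 8: ['library', 'cat'] (min_width=11, slack=1)
Line 9: ['quickly', 'bird'] (min_width=12, slack=0)
Line 10: ['memory', 'it'] (min_width=9, slack=3)
Line 11: ['salt', 'pencil'] (min_width=11, slack=1)
Line 12: ['laser'] (min_width=5, slack=7)

Answer: bedroom cat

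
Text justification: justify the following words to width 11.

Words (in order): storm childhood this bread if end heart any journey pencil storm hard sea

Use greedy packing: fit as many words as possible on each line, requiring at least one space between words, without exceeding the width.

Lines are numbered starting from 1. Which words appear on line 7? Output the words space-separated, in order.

Line 1: ['storm'] (min_width=5, slack=6)
Line 2: ['childhood'] (min_width=9, slack=2)
Line 3: ['this', 'bread'] (min_width=10, slack=1)
Line 4: ['if', 'end'] (min_width=6, slack=5)
Line 5: ['heart', 'any'] (min_width=9, slack=2)
Line 6: ['journey'] (min_width=7, slack=4)
Line 7: ['pencil'] (min_width=6, slack=5)
Line 8: ['storm', 'hard'] (min_width=10, slack=1)
Line 9: ['sea'] (min_width=3, slack=8)

Answer: pencil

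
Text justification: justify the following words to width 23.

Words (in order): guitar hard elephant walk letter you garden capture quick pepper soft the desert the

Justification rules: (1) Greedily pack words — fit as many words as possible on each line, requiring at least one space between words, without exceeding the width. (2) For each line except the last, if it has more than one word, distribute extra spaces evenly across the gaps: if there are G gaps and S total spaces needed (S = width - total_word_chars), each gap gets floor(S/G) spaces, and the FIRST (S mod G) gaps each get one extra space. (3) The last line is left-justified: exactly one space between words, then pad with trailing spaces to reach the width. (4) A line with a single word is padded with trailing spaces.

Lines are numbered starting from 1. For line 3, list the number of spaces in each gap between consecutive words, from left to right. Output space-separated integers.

Line 1: ['guitar', 'hard', 'elephant'] (min_width=20, slack=3)
Line 2: ['walk', 'letter', 'you', 'garden'] (min_width=22, slack=1)
Line 3: ['capture', 'quick', 'pepper'] (min_width=20, slack=3)
Line 4: ['soft', 'the', 'desert', 'the'] (min_width=19, slack=4)

Answer: 3 2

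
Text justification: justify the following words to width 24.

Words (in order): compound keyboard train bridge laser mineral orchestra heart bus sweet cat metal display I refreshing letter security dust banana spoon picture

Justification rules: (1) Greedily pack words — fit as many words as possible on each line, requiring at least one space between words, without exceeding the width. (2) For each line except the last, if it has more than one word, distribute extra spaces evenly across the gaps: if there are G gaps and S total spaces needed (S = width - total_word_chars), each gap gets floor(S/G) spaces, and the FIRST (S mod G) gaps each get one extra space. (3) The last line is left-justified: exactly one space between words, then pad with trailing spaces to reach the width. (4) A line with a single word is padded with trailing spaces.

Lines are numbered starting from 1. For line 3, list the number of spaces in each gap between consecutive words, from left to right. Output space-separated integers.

Line 1: ['compound', 'keyboard', 'train'] (min_width=23, slack=1)
Line 2: ['bridge', 'laser', 'mineral'] (min_width=20, slack=4)
Line 3: ['orchestra', 'heart', 'bus'] (min_width=19, slack=5)
Line 4: ['sweet', 'cat', 'metal', 'display'] (min_width=23, slack=1)
Line 5: ['I', 'refreshing', 'letter'] (min_width=19, slack=5)
Line 6: ['security', 'dust', 'banana'] (min_width=20, slack=4)
Line 7: ['spoon', 'picture'] (min_width=13, slack=11)

Answer: 4 3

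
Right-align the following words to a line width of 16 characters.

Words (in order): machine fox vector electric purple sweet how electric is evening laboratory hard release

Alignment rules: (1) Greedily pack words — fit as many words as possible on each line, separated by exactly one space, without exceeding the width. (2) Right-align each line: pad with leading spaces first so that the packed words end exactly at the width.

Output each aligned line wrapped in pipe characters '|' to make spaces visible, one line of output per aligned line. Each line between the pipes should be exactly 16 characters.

Line 1: ['machine', 'fox'] (min_width=11, slack=5)
Line 2: ['vector', 'electric'] (min_width=15, slack=1)
Line 3: ['purple', 'sweet', 'how'] (min_width=16, slack=0)
Line 4: ['electric', 'is'] (min_width=11, slack=5)
Line 5: ['evening'] (min_width=7, slack=9)
Line 6: ['laboratory', 'hard'] (min_width=15, slack=1)
Line 7: ['release'] (min_width=7, slack=9)

Answer: |     machine fox|
| vector electric|
|purple sweet how|
|     electric is|
|         evening|
| laboratory hard|
|         release|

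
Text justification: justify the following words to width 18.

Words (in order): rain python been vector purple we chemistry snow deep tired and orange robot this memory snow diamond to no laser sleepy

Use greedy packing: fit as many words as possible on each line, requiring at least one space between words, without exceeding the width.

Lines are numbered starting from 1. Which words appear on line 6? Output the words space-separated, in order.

Answer: memory snow

Derivation:
Line 1: ['rain', 'python', 'been'] (min_width=16, slack=2)
Line 2: ['vector', 'purple', 'we'] (min_width=16, slack=2)
Line 3: ['chemistry', 'snow'] (min_width=14, slack=4)
Line 4: ['deep', 'tired', 'and'] (min_width=14, slack=4)
Line 5: ['orange', 'robot', 'this'] (min_width=17, slack=1)
Line 6: ['memory', 'snow'] (min_width=11, slack=7)
Line 7: ['diamond', 'to', 'no'] (min_width=13, slack=5)
Line 8: ['laser', 'sleepy'] (min_width=12, slack=6)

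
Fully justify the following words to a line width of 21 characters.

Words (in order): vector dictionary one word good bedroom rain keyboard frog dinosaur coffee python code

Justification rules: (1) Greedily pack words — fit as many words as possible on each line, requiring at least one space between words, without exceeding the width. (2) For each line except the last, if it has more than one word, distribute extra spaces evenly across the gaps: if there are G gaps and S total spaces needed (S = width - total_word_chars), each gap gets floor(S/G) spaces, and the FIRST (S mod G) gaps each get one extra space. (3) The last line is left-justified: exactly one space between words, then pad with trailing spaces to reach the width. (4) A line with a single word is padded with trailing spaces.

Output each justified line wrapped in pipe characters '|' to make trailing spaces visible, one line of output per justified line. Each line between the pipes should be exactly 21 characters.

Answer: |vector dictionary one|
|word   good   bedroom|
|rain   keyboard  frog|
|dinosaur       coffee|
|python code          |

Derivation:
Line 1: ['vector', 'dictionary', 'one'] (min_width=21, slack=0)
Line 2: ['word', 'good', 'bedroom'] (min_width=17, slack=4)
Line 3: ['rain', 'keyboard', 'frog'] (min_width=18, slack=3)
Line 4: ['dinosaur', 'coffee'] (min_width=15, slack=6)
Line 5: ['python', 'code'] (min_width=11, slack=10)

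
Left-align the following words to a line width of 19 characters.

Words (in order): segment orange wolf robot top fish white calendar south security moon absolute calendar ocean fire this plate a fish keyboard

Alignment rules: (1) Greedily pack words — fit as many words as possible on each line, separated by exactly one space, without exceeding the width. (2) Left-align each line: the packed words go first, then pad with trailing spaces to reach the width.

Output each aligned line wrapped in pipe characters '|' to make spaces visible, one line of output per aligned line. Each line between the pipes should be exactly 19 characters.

Answer: |segment orange wolf|
|robot top fish     |
|white calendar     |
|south security moon|
|absolute calendar  |
|ocean fire this    |
|plate a fish       |
|keyboard           |

Derivation:
Line 1: ['segment', 'orange', 'wolf'] (min_width=19, slack=0)
Line 2: ['robot', 'top', 'fish'] (min_width=14, slack=5)
Line 3: ['white', 'calendar'] (min_width=14, slack=5)
Line 4: ['south', 'security', 'moon'] (min_width=19, slack=0)
Line 5: ['absolute', 'calendar'] (min_width=17, slack=2)
Line 6: ['ocean', 'fire', 'this'] (min_width=15, slack=4)
Line 7: ['plate', 'a', 'fish'] (min_width=12, slack=7)
Line 8: ['keyboard'] (min_width=8, slack=11)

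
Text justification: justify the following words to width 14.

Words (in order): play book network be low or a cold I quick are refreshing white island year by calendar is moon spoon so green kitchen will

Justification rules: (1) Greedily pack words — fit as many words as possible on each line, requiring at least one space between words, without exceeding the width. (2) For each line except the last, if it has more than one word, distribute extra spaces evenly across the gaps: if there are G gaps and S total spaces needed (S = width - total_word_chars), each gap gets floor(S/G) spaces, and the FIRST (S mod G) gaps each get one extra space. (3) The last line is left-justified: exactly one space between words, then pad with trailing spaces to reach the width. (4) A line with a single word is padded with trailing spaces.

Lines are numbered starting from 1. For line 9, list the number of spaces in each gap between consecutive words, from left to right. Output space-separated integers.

Answer: 2 1

Derivation:
Line 1: ['play', 'book'] (min_width=9, slack=5)
Line 2: ['network', 'be', 'low'] (min_width=14, slack=0)
Line 3: ['or', 'a', 'cold', 'I'] (min_width=11, slack=3)
Line 4: ['quick', 'are'] (min_width=9, slack=5)
Line 5: ['refreshing'] (min_width=10, slack=4)
Line 6: ['white', 'island'] (min_width=12, slack=2)
Line 7: ['year', 'by'] (min_width=7, slack=7)
Line 8: ['calendar', 'is'] (min_width=11, slack=3)
Line 9: ['moon', 'spoon', 'so'] (min_width=13, slack=1)
Line 10: ['green', 'kitchen'] (min_width=13, slack=1)
Line 11: ['will'] (min_width=4, slack=10)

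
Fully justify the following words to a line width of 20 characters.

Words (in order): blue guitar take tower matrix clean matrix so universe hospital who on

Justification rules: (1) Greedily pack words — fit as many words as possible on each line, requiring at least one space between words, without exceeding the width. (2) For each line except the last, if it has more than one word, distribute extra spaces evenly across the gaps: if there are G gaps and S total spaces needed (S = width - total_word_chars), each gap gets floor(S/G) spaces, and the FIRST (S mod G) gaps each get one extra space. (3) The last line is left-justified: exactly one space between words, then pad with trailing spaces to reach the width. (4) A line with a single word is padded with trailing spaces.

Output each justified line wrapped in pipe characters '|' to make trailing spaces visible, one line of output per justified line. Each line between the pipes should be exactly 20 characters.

Answer: |blue   guitar   take|
|tower  matrix  clean|
|matrix  so  universe|
|hospital who on     |

Derivation:
Line 1: ['blue', 'guitar', 'take'] (min_width=16, slack=4)
Line 2: ['tower', 'matrix', 'clean'] (min_width=18, slack=2)
Line 3: ['matrix', 'so', 'universe'] (min_width=18, slack=2)
Line 4: ['hospital', 'who', 'on'] (min_width=15, slack=5)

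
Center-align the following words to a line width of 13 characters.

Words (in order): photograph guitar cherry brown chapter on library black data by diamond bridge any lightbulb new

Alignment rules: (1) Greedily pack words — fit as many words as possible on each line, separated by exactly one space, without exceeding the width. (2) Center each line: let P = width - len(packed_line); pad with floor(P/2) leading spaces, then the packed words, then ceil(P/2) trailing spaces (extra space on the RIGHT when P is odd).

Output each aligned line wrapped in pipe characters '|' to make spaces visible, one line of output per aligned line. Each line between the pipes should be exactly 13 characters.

Line 1: ['photograph'] (min_width=10, slack=3)
Line 2: ['guitar', 'cherry'] (min_width=13, slack=0)
Line 3: ['brown', 'chapter'] (min_width=13, slack=0)
Line 4: ['on', 'library'] (min_width=10, slack=3)
Line 5: ['black', 'data', 'by'] (min_width=13, slack=0)
Line 6: ['diamond'] (min_width=7, slack=6)
Line 7: ['bridge', 'any'] (min_width=10, slack=3)
Line 8: ['lightbulb', 'new'] (min_width=13, slack=0)

Answer: | photograph  |
|guitar cherry|
|brown chapter|
| on library  |
|black data by|
|   diamond   |
| bridge any  |
|lightbulb new|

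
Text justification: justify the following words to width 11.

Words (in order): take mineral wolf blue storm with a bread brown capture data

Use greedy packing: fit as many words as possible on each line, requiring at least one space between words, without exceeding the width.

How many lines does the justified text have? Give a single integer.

Answer: 8

Derivation:
Line 1: ['take'] (min_width=4, slack=7)
Line 2: ['mineral'] (min_width=7, slack=4)
Line 3: ['wolf', 'blue'] (min_width=9, slack=2)
Line 4: ['storm', 'with'] (min_width=10, slack=1)
Line 5: ['a', 'bread'] (min_width=7, slack=4)
Line 6: ['brown'] (min_width=5, slack=6)
Line 7: ['capture'] (min_width=7, slack=4)
Line 8: ['data'] (min_width=4, slack=7)
Total lines: 8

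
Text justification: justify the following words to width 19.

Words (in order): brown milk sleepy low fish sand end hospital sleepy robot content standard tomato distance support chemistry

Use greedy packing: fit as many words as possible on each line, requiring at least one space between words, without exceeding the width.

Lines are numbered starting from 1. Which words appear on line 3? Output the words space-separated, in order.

Answer: hospital sleepy

Derivation:
Line 1: ['brown', 'milk', 'sleepy'] (min_width=17, slack=2)
Line 2: ['low', 'fish', 'sand', 'end'] (min_width=17, slack=2)
Line 3: ['hospital', 'sleepy'] (min_width=15, slack=4)
Line 4: ['robot', 'content'] (min_width=13, slack=6)
Line 5: ['standard', 'tomato'] (min_width=15, slack=4)
Line 6: ['distance', 'support'] (min_width=16, slack=3)
Line 7: ['chemistry'] (min_width=9, slack=10)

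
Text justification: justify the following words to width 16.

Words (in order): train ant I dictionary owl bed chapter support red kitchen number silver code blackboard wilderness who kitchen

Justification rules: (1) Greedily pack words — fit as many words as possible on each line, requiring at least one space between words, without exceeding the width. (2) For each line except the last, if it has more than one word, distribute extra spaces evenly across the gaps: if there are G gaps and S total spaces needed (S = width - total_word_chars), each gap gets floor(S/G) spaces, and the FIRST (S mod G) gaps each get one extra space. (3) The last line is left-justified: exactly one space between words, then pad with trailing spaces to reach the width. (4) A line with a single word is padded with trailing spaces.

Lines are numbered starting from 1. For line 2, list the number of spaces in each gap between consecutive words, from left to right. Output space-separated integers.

Answer: 3

Derivation:
Line 1: ['train', 'ant', 'I'] (min_width=11, slack=5)
Line 2: ['dictionary', 'owl'] (min_width=14, slack=2)
Line 3: ['bed', 'chapter'] (min_width=11, slack=5)
Line 4: ['support', 'red'] (min_width=11, slack=5)
Line 5: ['kitchen', 'number'] (min_width=14, slack=2)
Line 6: ['silver', 'code'] (min_width=11, slack=5)
Line 7: ['blackboard'] (min_width=10, slack=6)
Line 8: ['wilderness', 'who'] (min_width=14, slack=2)
Line 9: ['kitchen'] (min_width=7, slack=9)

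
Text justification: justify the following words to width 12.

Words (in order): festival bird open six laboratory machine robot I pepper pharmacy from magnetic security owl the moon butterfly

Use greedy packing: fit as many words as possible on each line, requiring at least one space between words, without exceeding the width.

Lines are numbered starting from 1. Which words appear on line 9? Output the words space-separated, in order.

Line 1: ['festival'] (min_width=8, slack=4)
Line 2: ['bird', 'open'] (min_width=9, slack=3)
Line 3: ['six'] (min_width=3, slack=9)
Line 4: ['laboratory'] (min_width=10, slack=2)
Line 5: ['machine'] (min_width=7, slack=5)
Line 6: ['robot', 'I'] (min_width=7, slack=5)
Line 7: ['pepper'] (min_width=6, slack=6)
Line 8: ['pharmacy'] (min_width=8, slack=4)
Line 9: ['from'] (min_width=4, slack=8)
Line 10: ['magnetic'] (min_width=8, slack=4)
Line 11: ['security', 'owl'] (min_width=12, slack=0)
Line 12: ['the', 'moon'] (min_width=8, slack=4)
Line 13: ['butterfly'] (min_width=9, slack=3)

Answer: from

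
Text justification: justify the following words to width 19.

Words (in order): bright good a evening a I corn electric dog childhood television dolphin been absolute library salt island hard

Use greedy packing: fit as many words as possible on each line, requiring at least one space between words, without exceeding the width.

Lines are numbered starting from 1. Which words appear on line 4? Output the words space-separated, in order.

Answer: childhood

Derivation:
Line 1: ['bright', 'good', 'a'] (min_width=13, slack=6)
Line 2: ['evening', 'a', 'I', 'corn'] (min_width=16, slack=3)
Line 3: ['electric', 'dog'] (min_width=12, slack=7)
Line 4: ['childhood'] (min_width=9, slack=10)
Line 5: ['television', 'dolphin'] (min_width=18, slack=1)
Line 6: ['been', 'absolute'] (min_width=13, slack=6)
Line 7: ['library', 'salt', 'island'] (min_width=19, slack=0)
Line 8: ['hard'] (min_width=4, slack=15)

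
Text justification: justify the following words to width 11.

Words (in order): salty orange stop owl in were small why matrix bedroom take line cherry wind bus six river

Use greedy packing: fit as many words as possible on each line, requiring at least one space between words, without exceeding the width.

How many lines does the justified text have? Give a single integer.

Line 1: ['salty'] (min_width=5, slack=6)
Line 2: ['orange', 'stop'] (min_width=11, slack=0)
Line 3: ['owl', 'in', 'were'] (min_width=11, slack=0)
Line 4: ['small', 'why'] (min_width=9, slack=2)
Line 5: ['matrix'] (min_width=6, slack=5)
Line 6: ['bedroom'] (min_width=7, slack=4)
Line 7: ['take', 'line'] (min_width=9, slack=2)
Line 8: ['cherry', 'wind'] (min_width=11, slack=0)
Line 9: ['bus', 'six'] (min_width=7, slack=4)
Line 10: ['river'] (min_width=5, slack=6)
Total lines: 10

Answer: 10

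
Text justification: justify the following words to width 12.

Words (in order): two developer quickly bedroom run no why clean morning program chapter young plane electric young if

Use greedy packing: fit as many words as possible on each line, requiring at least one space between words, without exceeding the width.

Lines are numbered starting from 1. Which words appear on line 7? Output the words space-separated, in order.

Line 1: ['two'] (min_width=3, slack=9)
Line 2: ['developer'] (min_width=9, slack=3)
Line 3: ['quickly'] (min_width=7, slack=5)
Line 4: ['bedroom', 'run'] (min_width=11, slack=1)
Line 5: ['no', 'why', 'clean'] (min_width=12, slack=0)
Line 6: ['morning'] (min_width=7, slack=5)
Line 7: ['program'] (min_width=7, slack=5)
Line 8: ['chapter'] (min_width=7, slack=5)
Line 9: ['young', 'plane'] (min_width=11, slack=1)
Line 10: ['electric'] (min_width=8, slack=4)
Line 11: ['young', 'if'] (min_width=8, slack=4)

Answer: program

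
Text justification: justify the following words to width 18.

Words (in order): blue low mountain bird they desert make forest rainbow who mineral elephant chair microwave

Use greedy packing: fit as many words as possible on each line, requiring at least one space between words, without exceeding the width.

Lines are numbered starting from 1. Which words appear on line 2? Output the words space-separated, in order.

Line 1: ['blue', 'low', 'mountain'] (min_width=17, slack=1)
Line 2: ['bird', 'they', 'desert'] (min_width=16, slack=2)
Line 3: ['make', 'forest'] (min_width=11, slack=7)
Line 4: ['rainbow', 'who'] (min_width=11, slack=7)
Line 5: ['mineral', 'elephant'] (min_width=16, slack=2)
Line 6: ['chair', 'microwave'] (min_width=15, slack=3)

Answer: bird they desert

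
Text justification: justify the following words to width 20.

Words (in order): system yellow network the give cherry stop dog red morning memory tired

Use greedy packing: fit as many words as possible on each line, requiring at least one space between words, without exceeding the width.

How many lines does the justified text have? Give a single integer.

Line 1: ['system', 'yellow'] (min_width=13, slack=7)
Line 2: ['network', 'the', 'give'] (min_width=16, slack=4)
Line 3: ['cherry', 'stop', 'dog', 'red'] (min_width=19, slack=1)
Line 4: ['morning', 'memory', 'tired'] (min_width=20, slack=0)
Total lines: 4

Answer: 4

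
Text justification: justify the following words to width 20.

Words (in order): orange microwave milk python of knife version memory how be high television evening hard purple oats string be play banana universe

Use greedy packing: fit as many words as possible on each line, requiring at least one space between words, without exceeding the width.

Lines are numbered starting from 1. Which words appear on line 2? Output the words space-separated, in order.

Answer: milk python of knife

Derivation:
Line 1: ['orange', 'microwave'] (min_width=16, slack=4)
Line 2: ['milk', 'python', 'of', 'knife'] (min_width=20, slack=0)
Line 3: ['version', 'memory', 'how'] (min_width=18, slack=2)
Line 4: ['be', 'high', 'television'] (min_width=18, slack=2)
Line 5: ['evening', 'hard', 'purple'] (min_width=19, slack=1)
Line 6: ['oats', 'string', 'be', 'play'] (min_width=19, slack=1)
Line 7: ['banana', 'universe'] (min_width=15, slack=5)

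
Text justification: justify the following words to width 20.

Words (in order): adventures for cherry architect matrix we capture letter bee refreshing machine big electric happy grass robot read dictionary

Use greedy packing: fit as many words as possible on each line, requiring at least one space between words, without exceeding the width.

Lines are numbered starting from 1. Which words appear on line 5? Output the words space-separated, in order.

Answer: refreshing machine

Derivation:
Line 1: ['adventures', 'for'] (min_width=14, slack=6)
Line 2: ['cherry', 'architect'] (min_width=16, slack=4)
Line 3: ['matrix', 'we', 'capture'] (min_width=17, slack=3)
Line 4: ['letter', 'bee'] (min_width=10, slack=10)
Line 5: ['refreshing', 'machine'] (min_width=18, slack=2)
Line 6: ['big', 'electric', 'happy'] (min_width=18, slack=2)
Line 7: ['grass', 'robot', 'read'] (min_width=16, slack=4)
Line 8: ['dictionary'] (min_width=10, slack=10)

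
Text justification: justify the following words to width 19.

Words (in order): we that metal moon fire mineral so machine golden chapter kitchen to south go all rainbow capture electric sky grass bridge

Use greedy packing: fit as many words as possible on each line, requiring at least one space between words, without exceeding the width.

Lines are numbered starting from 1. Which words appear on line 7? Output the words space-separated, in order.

Line 1: ['we', 'that', 'metal', 'moon'] (min_width=18, slack=1)
Line 2: ['fire', 'mineral', 'so'] (min_width=15, slack=4)
Line 3: ['machine', 'golden'] (min_width=14, slack=5)
Line 4: ['chapter', 'kitchen', 'to'] (min_width=18, slack=1)
Line 5: ['south', 'go', 'all'] (min_width=12, slack=7)
Line 6: ['rainbow', 'capture'] (min_width=15, slack=4)
Line 7: ['electric', 'sky', 'grass'] (min_width=18, slack=1)
Line 8: ['bridge'] (min_width=6, slack=13)

Answer: electric sky grass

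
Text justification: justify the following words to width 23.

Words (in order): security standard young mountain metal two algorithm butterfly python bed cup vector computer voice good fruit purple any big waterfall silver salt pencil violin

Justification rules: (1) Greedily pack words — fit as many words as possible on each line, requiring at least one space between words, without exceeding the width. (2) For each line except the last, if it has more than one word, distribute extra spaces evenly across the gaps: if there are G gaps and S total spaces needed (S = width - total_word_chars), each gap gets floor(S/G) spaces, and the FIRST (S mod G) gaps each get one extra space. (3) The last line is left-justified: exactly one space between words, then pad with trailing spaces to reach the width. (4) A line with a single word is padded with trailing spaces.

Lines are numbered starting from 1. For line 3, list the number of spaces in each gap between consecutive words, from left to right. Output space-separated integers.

Line 1: ['security', 'standard', 'young'] (min_width=23, slack=0)
Line 2: ['mountain', 'metal', 'two'] (min_width=18, slack=5)
Line 3: ['algorithm', 'butterfly'] (min_width=19, slack=4)
Line 4: ['python', 'bed', 'cup', 'vector'] (min_width=21, slack=2)
Line 5: ['computer', 'voice', 'good'] (min_width=19, slack=4)
Line 6: ['fruit', 'purple', 'any', 'big'] (min_width=20, slack=3)
Line 7: ['waterfall', 'silver', 'salt'] (min_width=21, slack=2)
Line 8: ['pencil', 'violin'] (min_width=13, slack=10)

Answer: 5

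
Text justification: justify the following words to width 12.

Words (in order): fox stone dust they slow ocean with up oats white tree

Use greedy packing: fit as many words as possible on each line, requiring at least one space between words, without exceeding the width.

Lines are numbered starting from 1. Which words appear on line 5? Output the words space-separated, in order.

Answer: white tree

Derivation:
Line 1: ['fox', 'stone'] (min_width=9, slack=3)
Line 2: ['dust', 'they'] (min_width=9, slack=3)
Line 3: ['slow', 'ocean'] (min_width=10, slack=2)
Line 4: ['with', 'up', 'oats'] (min_width=12, slack=0)
Line 5: ['white', 'tree'] (min_width=10, slack=2)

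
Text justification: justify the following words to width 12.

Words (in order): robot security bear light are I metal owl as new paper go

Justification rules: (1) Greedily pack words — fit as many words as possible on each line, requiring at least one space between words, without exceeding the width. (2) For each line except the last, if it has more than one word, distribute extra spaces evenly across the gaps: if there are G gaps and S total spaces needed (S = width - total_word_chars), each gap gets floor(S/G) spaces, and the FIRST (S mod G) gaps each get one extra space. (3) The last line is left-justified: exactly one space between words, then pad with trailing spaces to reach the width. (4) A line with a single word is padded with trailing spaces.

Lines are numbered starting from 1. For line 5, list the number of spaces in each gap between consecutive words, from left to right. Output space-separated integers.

Line 1: ['robot'] (min_width=5, slack=7)
Line 2: ['security'] (min_width=8, slack=4)
Line 3: ['bear', 'light'] (min_width=10, slack=2)
Line 4: ['are', 'I', 'metal'] (min_width=11, slack=1)
Line 5: ['owl', 'as', 'new'] (min_width=10, slack=2)
Line 6: ['paper', 'go'] (min_width=8, slack=4)

Answer: 2 2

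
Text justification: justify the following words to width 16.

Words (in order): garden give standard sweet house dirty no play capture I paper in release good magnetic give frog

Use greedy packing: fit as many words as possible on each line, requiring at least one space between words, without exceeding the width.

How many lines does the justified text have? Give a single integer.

Answer: 7

Derivation:
Line 1: ['garden', 'give'] (min_width=11, slack=5)
Line 2: ['standard', 'sweet'] (min_width=14, slack=2)
Line 3: ['house', 'dirty', 'no'] (min_width=14, slack=2)
Line 4: ['play', 'capture', 'I'] (min_width=14, slack=2)
Line 5: ['paper', 'in', 'release'] (min_width=16, slack=0)
Line 6: ['good', 'magnetic'] (min_width=13, slack=3)
Line 7: ['give', 'frog'] (min_width=9, slack=7)
Total lines: 7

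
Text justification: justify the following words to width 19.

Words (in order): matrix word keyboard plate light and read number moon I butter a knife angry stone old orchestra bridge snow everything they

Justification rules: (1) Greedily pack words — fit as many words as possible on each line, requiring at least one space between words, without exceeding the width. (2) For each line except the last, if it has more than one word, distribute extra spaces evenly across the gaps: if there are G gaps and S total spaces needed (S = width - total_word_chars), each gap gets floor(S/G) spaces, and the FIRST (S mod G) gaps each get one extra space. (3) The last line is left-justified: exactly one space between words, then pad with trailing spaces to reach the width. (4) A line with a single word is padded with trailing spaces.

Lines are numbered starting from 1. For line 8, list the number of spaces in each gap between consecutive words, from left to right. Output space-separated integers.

Answer: 5

Derivation:
Line 1: ['matrix', 'word'] (min_width=11, slack=8)
Line 2: ['keyboard', 'plate'] (min_width=14, slack=5)
Line 3: ['light', 'and', 'read'] (min_width=14, slack=5)
Line 4: ['number', 'moon', 'I'] (min_width=13, slack=6)
Line 5: ['butter', 'a', 'knife'] (min_width=14, slack=5)
Line 6: ['angry', 'stone', 'old'] (min_width=15, slack=4)
Line 7: ['orchestra', 'bridge'] (min_width=16, slack=3)
Line 8: ['snow', 'everything'] (min_width=15, slack=4)
Line 9: ['they'] (min_width=4, slack=15)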